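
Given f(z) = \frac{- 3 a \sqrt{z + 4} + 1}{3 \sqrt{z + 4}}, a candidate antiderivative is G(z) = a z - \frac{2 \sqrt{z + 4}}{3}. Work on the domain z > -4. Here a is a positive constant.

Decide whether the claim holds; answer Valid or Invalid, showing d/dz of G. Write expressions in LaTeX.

Invalid: d/dz[G] - f = \frac{6 a \sqrt{z + 4} - 2}{3 \sqrt{z + 4}}, which is not 0.

d/dz[G] = \frac{3 a \sqrt{z + 4} - 1}{3 \sqrt{z + 4}}
d/dz[G] - f(z) = \frac{6 a \sqrt{z + 4} - 2}{3 \sqrt{z + 4}} != 0.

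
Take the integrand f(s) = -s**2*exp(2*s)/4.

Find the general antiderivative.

f has the shape u'v + uv' for u = -s**2/8 + s/8 - 1/16 and v = exp(2*s) — it is the derivative of the product u*v.
Check: d/ds[(-2*s**2 + 2*s - 1)*exp(2*s)/16] = -s**2*exp(2*s)/4 = f(s).

F(s) = (-2*s**2 + 2*s - 1)*exp(2*s)/16 + C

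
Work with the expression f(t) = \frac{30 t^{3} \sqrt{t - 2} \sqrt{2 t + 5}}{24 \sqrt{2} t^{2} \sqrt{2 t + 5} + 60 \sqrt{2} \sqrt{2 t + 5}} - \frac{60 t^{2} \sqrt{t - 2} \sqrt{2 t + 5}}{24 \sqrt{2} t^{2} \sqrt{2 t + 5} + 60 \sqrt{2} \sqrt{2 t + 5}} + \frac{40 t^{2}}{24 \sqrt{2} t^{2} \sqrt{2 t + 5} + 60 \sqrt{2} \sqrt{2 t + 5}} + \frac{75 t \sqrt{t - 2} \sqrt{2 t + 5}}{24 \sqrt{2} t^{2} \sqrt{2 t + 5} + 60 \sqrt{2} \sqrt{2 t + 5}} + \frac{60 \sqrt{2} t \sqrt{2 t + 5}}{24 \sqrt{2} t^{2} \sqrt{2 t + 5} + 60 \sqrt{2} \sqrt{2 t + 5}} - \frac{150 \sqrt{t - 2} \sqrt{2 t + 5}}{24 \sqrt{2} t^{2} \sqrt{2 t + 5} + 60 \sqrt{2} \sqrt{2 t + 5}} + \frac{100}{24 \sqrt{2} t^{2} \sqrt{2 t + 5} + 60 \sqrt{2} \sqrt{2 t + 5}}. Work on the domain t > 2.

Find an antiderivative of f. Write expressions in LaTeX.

The integrand splits into summands that can be handled one at a time.
Check: d/dt[\frac{\sqrt{2} t^{2} \sqrt{t - 2}}{4} - \sqrt{2} t \sqrt{t - 2} + \sqrt{2} \sqrt{t - 2} + \frac{5 \sqrt{2} \sqrt{2 t + 5}}{6} + \frac{5 \log{\left(2 t^{2} + 5 \right)}}{4}] = \frac{30 \sqrt{2} t^{4} \sqrt{2 t + 5} - 120 \sqrt{2} t^{3} \sqrt{2 t + 5} + 40 \sqrt{2} t^{2} \sqrt{t - 2} + 195 \sqrt{2} t^{2} \sqrt{2 t + 5} + 120 t \sqrt{t - 2} \sqrt{2 t + 5} - 300 \sqrt{2} t \sqrt{2 t + 5} + 100 \sqrt{2} \sqrt{t - 2} + 300 \sqrt{2} \sqrt{2 t + 5}}{48 t^{2} \sqrt{t - 2} \sqrt{2 t + 5} + 120 \sqrt{t - 2} \sqrt{2 t + 5}}, which equals f(t).

An antiderivative is F(t) = \frac{\sqrt{2} t^{2} \sqrt{t - 2}}{4} - \sqrt{2} t \sqrt{t - 2} + \sqrt{2} \sqrt{t - 2} + \frac{5 \sqrt{2} \sqrt{2 t + 5}}{6} + \frac{5 \log{\left(2 t^{2} + 5 \right)}}{4}.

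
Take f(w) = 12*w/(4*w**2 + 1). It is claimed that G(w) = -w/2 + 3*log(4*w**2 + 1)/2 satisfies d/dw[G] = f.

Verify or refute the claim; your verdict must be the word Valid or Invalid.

d/dw[G] = (-4*w**2 + 24*w - 1)/(8*w**2 + 2)
d/dw[G] - f(w) = -1/2 != 0.

Invalid: d/dw[G] - f = -1/2, which is not 0.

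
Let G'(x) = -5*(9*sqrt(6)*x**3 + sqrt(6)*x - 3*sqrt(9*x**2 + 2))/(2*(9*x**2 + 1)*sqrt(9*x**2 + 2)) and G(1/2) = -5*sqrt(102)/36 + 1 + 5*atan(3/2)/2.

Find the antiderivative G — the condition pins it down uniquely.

G(x) = (-5*sqrt(6)*sqrt(9*x**2 + 2) + 45*atan(3*x) + 18)/18

A first test for any G(x): its x-derivative must equal the given G'(x).
A general antiderivative is -5*sqrt(3*x**2/2 + 1/3)/3 + 5*atan(3*x)/2 + C.
The condition gives C = -5*sqrt(102)/36 + 1 + 5*atan(3/2)/2 - (-5*sqrt(102)/36 + 5*atan(3/2)/2) = 1.
So G(x) = (-5*sqrt(6)*sqrt(9*x**2 + 2) + 45*atan(3*x) + 18)/18.
Check: d/dx[(-5*sqrt(6)*sqrt(9*x**2 + 2) + 45*atan(3*x) + 18)/18] = (-45*sqrt(6)*x**3 - 5*sqrt(6)*x + 15*sqrt(9*x**2 + 2))/(18*x**2*sqrt(9*x**2 + 2) + 2*sqrt(9*x**2 + 2)), which equals G'(x).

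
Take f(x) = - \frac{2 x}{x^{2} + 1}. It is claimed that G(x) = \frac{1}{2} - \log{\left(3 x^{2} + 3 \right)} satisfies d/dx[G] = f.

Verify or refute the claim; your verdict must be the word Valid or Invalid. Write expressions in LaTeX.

Valid - differentiating G returns exactly f.

d/dx[G] = - \frac{2 x}{x^{2} + 1}
This equals f(x) exactly, so the claim holds.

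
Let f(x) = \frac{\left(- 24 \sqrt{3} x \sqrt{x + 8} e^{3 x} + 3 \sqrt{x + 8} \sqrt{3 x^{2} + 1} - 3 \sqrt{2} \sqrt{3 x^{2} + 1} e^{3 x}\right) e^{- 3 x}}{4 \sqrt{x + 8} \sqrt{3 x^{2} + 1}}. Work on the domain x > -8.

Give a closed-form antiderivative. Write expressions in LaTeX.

An antiderivative is F(x) = - 3 \sqrt{\frac{x}{2} + 4} - 3 \sqrt{4 x^{2} + \frac{4}{3}} - \frac{e^{- 3 x}}{4}.

Differentiate the proposed F(x) back; it has to land on f(x) exactly.
Check: d/dx[- 3 \sqrt{\frac{x}{2} + 4} - 3 \sqrt{4 x^{2} + \frac{4}{3}} - \frac{e^{- 3 x}}{4}] = \frac{\left(- 24 \sqrt{3} x \sqrt{x + 8} e^{3 x} + 3 \sqrt{x + 8} \sqrt{3 x^{2} + 1} - 3 \sqrt{2} \sqrt{3 x^{2} + 1} e^{3 x}\right) e^{- 3 x}}{4 \sqrt{x + 8} \sqrt{3 x^{2} + 1}} = f(x).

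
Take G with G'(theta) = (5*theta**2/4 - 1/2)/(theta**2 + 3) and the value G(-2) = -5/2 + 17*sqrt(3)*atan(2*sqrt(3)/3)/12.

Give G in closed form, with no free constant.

G(theta) = (15*theta - 17*sqrt(3)*atan(sqrt(3)*theta/3))/12

Differentiate the proposed G(theta) back; it has to land on the given G'(theta).
A general antiderivative is 5*theta/4 - 17*sqrt(3)*atan(sqrt(3)*theta/3)/12 + C.
The condition gives C = -5/2 + 17*sqrt(3)*atan(2*sqrt(3)/3)/12 - (-5/2 + 17*sqrt(3)*atan(2*sqrt(3)/3)/12) = 0.
So G(theta) = (15*theta - 17*sqrt(3)*atan(sqrt(3)*theta/3))/12.
Check: d/dtheta[(15*theta - 17*sqrt(3)*atan(sqrt(3)*theta/3))/12] = (5*theta**2 - 2)/(4*theta**2 + 12), which equals G'(theta).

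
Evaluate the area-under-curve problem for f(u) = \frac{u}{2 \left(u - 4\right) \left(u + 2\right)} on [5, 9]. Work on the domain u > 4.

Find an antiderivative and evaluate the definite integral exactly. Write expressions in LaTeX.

The denominator factors as 2 \left(u - 4\right) \left(u + 2\right); partial fractions split f into directly integrable pieces: \frac{1}{6 \left(u + 2\right)} + \frac{1}{3 \left(u - 4\right)}.
F(u) = \frac{2 \log{\left(u - 4 \right)} + \log{\left(u + 2 \right)}}{6} is an antiderivative of f.
Check: d/du[\frac{2 \log{\left(u - 4 \right)} + \log{\left(u + 2 \right)}}{6}] = \frac{u}{2 u^{2} - 4 u - 16}, which equals f(u).
F(9) = \frac{\log{\left(11 \right)}}{6} + \frac{\log{\left(5 \right)}}{3}; F(5) = \frac{\log{\left(7 \right)}}{6}.
Integral = F(9) - F(5) = - \frac{\log{\left(7 \right)}}{6} + \frac{\log{\left(11 \right)}}{6} + \frac{\log{\left(5 \right)}}{3}.

Antiderivative: F(u) = \frac{2 \log{\left(u - 4 \right)} + \log{\left(u + 2 \right)}}{6}; value = - \frac{\log{\left(7 \right)}}{6} + \frac{\log{\left(11 \right)}}{6} + \frac{\log{\left(5 \right)}}{3}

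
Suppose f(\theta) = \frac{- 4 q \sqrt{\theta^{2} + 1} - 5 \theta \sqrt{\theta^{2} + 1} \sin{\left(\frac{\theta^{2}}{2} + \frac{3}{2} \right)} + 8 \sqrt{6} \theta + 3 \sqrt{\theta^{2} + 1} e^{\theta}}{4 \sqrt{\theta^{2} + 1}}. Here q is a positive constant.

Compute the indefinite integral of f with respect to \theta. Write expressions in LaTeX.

F(\theta) = - q \theta + 2 \sqrt{6} \sqrt{\theta^{2} + 1} + \frac{3 e^{\theta}}{4} + \frac{5 \cos{\left(\frac{\theta^{2}}{2} + \frac{3}{2} \right)}}{4} + C

A first test for any F(\theta): its \theta-derivative must equal f(\theta) identically.
Check: d/d\theta[- q \theta + 2 \sqrt{6} \sqrt{\theta^{2} + 1} + \frac{3 e^{\theta}}{4} + \frac{5 \cos{\left(\frac{\theta^{2}}{2} + \frac{3}{2} \right)}}{4}] = \frac{- 4 q \sqrt{\theta^{2} + 1} - 5 \theta \sqrt{\theta^{2} + 1} \sin{\left(\frac{\theta^{2}}{2} + \frac{3}{2} \right)} + 8 \sqrt{6} \theta + 3 \sqrt{\theta^{2} + 1} e^{\theta}}{4 \sqrt{\theta^{2} + 1}} = f(\theta).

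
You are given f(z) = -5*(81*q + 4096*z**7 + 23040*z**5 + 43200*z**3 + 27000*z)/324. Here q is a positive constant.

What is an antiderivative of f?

An antiderivative is F(z) = -5*(648*q*z + 4096*z**8 + 30720*z**6 + 86400*z**4 + 108000*z**2 + 50625)/2592.

Since d/dz undoes antidifferentiation here, F'(z) = f(z) is required of F(z).
Check: d/dz[-5*(648*q*z + 4096*z**8 + 30720*z**6 + 86400*z**4 + 108000*z**2 + 50625)/2592] = -5*q/4 - 5120*z**7/81 - 3200*z**5/9 - 2000*z**3/3 - 1250*z/3, which equals f(z).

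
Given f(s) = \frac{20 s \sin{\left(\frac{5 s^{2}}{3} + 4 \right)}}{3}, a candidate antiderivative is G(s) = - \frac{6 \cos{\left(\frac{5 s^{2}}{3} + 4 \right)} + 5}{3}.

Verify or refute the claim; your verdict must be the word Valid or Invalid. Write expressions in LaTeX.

Valid: G'(s) = f(s).

d/ds[G] = \frac{20 s \sin{\left(\frac{5 s^{2}}{3} + 4 \right)}}{3}
This equals f(s) exactly, so the claim holds.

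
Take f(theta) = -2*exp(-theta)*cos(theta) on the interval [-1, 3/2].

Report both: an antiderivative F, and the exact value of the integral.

Any candidate F(theta) must reproduce f(theta) exactly when differentiated.
F(theta) = (-sin(theta) + cos(theta))*exp(-theta) is an antiderivative of f.
Check: d/dtheta[(-sin(theta) + cos(theta))*exp(-theta)] = -2*exp(-theta)*cos(theta) = f(theta).
F(3/2) = -exp(-3/2)*sin(3/2) + exp(-3/2)*cos(3/2); F(-1) = exp(1)*cos(1) + exp(1)*sin(1).
Integral = F(3/2) - F(-1) = -exp(1)*sin(1) - exp(1)*cos(1) - exp(-3/2)*sin(3/2) + exp(-3/2)*cos(3/2).

Antiderivative: F(theta) = (-sin(theta) + cos(theta))*exp(-theta); value = -exp(1)*sin(1) - exp(1)*cos(1) - exp(-3/2)*sin(3/2) + exp(-3/2)*cos(3/2)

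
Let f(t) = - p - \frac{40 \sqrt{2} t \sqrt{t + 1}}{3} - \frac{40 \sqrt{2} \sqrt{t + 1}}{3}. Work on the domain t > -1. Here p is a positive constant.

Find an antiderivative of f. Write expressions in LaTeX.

An antiderivative is F(t) = - p t - \frac{16 \sqrt{2} t^{2} \sqrt{t + 1}}{3} - \frac{32 \sqrt{2} t \sqrt{t + 1}}{3} - \frac{16 \sqrt{2} \sqrt{t + 1}}{3}.

Integrate term by term and add the pieces.
Check: d/dt[- p t - \frac{16 \sqrt{2} t^{2} \sqrt{t + 1}}{3} - \frac{32 \sqrt{2} t \sqrt{t + 1}}{3} - \frac{16 \sqrt{2} \sqrt{t + 1}}{3}] = \frac{- 3 p \sqrt{t + 1} - 40 \sqrt{2} t^{2} - 80 \sqrt{2} t - 40 \sqrt{2}}{3 \sqrt{t + 1}}, which equals f(t).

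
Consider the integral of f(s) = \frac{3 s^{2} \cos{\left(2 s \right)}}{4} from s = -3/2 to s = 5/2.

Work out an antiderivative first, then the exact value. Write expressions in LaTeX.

A candidate is checked by its d/ds: the result must match f(s).
F(s) = \frac{3 s^{2} \sin{\left(2 s \right)}}{8} + \frac{3 s \cos{\left(2 s \right)}}{8} - \frac{3 \sin{\left(2 s \right)}}{16} is an antiderivative of f.
Check: d/ds[\frac{3 s^{2} \sin{\left(2 s \right)}}{8} + \frac{3 s \cos{\left(2 s \right)}}{8} - \frac{3 \sin{\left(2 s \right)}}{16}] = \frac{3 s^{2} \cos{\left(2 s \right)}}{4} = f(s).
F(5/2) = \frac{69 \sin{\left(5 \right)}}{32} + \frac{15 \cos{\left(5 \right)}}{16}; F(-3/2) = - \frac{21 \sin{\left(3 \right)}}{32} - \frac{9 \cos{\left(3 \right)}}{16}.
Integral = F(5/2) - F(-3/2) = \frac{69 \sin{\left(5 \right)}}{32} + \frac{9 \cos{\left(3 \right)}}{16} + \frac{21 \sin{\left(3 \right)}}{32} + \frac{15 \cos{\left(5 \right)}}{16}.

Antiderivative: F(s) = \frac{3 s^{2} \sin{\left(2 s \right)}}{8} + \frac{3 s \cos{\left(2 s \right)}}{8} - \frac{3 \sin{\left(2 s \right)}}{16}; value = \frac{69 \sin{\left(5 \right)}}{32} + \frac{9 \cos{\left(3 \right)}}{16} + \frac{21 \sin{\left(3 \right)}}{32} + \frac{15 \cos{\left(5 \right)}}{16}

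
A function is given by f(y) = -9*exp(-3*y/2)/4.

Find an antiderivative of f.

An antiderivative is F(y) = 3*exp(-3*y/2)/2.

A first test for any F(y): its y-derivative must equal f(y) identically.
Check: d/dy[3*exp(-3*y/2)/2] = -9*exp(-3*y/2)/4 = f(y).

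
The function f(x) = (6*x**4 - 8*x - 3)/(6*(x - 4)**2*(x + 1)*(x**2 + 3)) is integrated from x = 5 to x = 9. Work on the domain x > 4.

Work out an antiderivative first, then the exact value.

Antiderivative: F(x) = 993*log(x - 4)/950 + 11*log(x + 1)/600 - 29*log(x**2 + 3)/912 + 31*sqrt(3)*atan(sqrt(3)*x/3)/456 - 79/(30*x - 120); value = -31*sqrt(3)*atan(5*sqrt(3)/3)/456 - 29*log(84)/912 - 11*log(6)/600 + 11*log(10)/600 + 29*log(28)/912 + 31*sqrt(3)*atan(3*sqrt(3))/456 + 993*log(5)/950 + 158/75

The denominator factors as 6*(x - 4)**2*(x + 1)*(x**2 + 3); partial fractions split f into directly integrable pieces: -(29*x - 93)/(456*(x**2 + 3)) + 11/(600*(x + 1)) + 993/(950*(x - 4)) + 79/(30*(x - 4)**2).
F(x) = 993*log(x - 4)/950 + 11*log(x + 1)/600 - 29*log(x**2 + 3)/912 + 31*sqrt(3)*atan(sqrt(3)*x/3)/456 - 79/(30*x - 120) is an antiderivative of f.
Check: d/dx[993*log(x - 4)/950 + 11*log(x + 1)/600 - 29*log(x**2 + 3)/912 + 31*sqrt(3)*atan(sqrt(3)*x/3)/456 - 79/(30*x - 120)] = (6*x**4 - 8*x - 3)/(6*x**5 - 42*x**4 + 66*x**3 - 30*x**2 + 144*x + 288), which equals f(x).
F(9) = -79/150 - 29*log(84)/912 + 11*log(10)/600 + 31*sqrt(3)*atan(3*sqrt(3))/456 + 993*log(5)/950; F(5) = -79/30 - 29*log(28)/912 + 11*log(6)/600 + 31*sqrt(3)*atan(5*sqrt(3)/3)/456.
Integral = F(9) - F(5) = -31*sqrt(3)*atan(5*sqrt(3)/3)/456 - 29*log(84)/912 - 11*log(6)/600 + 11*log(10)/600 + 29*log(28)/912 + 31*sqrt(3)*atan(3*sqrt(3))/456 + 993*log(5)/950 + 158/75.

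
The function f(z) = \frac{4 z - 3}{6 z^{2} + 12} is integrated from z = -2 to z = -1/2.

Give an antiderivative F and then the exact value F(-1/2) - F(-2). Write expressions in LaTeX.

Antiderivative: F(z) = \frac{4 \log{\left(z^{2} + 2 \right)} - 3 \sqrt{2} \operatorname{atan}{\left(\frac{\sqrt{2} z}{2} \right)}}{12}; value = - \frac{\log{\left(6 \right)}}{3} - \frac{\sqrt{2} \operatorname{atan}{\left(\sqrt{2} \right)}}{4} + \frac{\sqrt{2} \operatorname{atan}{\left(\frac{\sqrt{2}}{4} \right)}}{4} + \frac{\log{\left(\frac{9}{4} \right)}}{3}

A first test for any F(z): its z-derivative must equal f(z) identically.
F(z) = \frac{4 \log{\left(z^{2} + 2 \right)} - 3 \sqrt{2} \operatorname{atan}{\left(\frac{\sqrt{2} z}{2} \right)}}{12} is an antiderivative of f.
Check: d/dz[\frac{4 \log{\left(z^{2} + 2 \right)} - 3 \sqrt{2} \operatorname{atan}{\left(\frac{\sqrt{2} z}{2} \right)}}{12}] = \frac{4 z - 3}{6 z^{2} + 12} = f(z).
F(-1/2) = \frac{\sqrt{2} \operatorname{atan}{\left(\frac{\sqrt{2}}{4} \right)}}{4} + \frac{\log{\left(\frac{9}{4} \right)}}{3}; F(-2) = \frac{\sqrt{2} \operatorname{atan}{\left(\sqrt{2} \right)}}{4} + \frac{\log{\left(6 \right)}}{3}.
Integral = F(-1/2) - F(-2) = - \frac{\log{\left(6 \right)}}{3} - \frac{\sqrt{2} \operatorname{atan}{\left(\sqrt{2} \right)}}{4} + \frac{\sqrt{2} \operatorname{atan}{\left(\frac{\sqrt{2}}{4} \right)}}{4} + \frac{\log{\left(\frac{9}{4} \right)}}{3}.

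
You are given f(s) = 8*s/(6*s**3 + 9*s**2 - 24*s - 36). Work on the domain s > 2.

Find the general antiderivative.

The denominator factors as 3*(s - 2)*(s + 2)*(2*s + 3); partial fractions split f into directly integrable pieces: 16/(7*(2*s + 3)) - 4/(3*(s + 2)) + 4/(21*(s - 2)).
Check: d/ds[4*log(s - 2)/21 + 8*log(s + 3/2)/7 - 4*log(s + 2)/3] = 8*s/(6*s**3 + 9*s**2 - 24*s - 36) = f(s).

F(s) = 4*log(s - 2)/21 + 8*log(s + 3/2)/7 - 4*log(s + 2)/3 + C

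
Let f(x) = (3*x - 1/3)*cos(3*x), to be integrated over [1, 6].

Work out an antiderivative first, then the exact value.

Antiderivative: F(x) = (9*x*sin(3*x) - sin(3*x) + 3*cos(3*x))/9; value = 53*sin(18)/9 - 8*sin(3)/9 + cos(18)/3 - cos(3)/3

Since d/dx undoes antidifferentiation here, F'(x) = f(x) is required of F(x).
F(x) = (9*x*sin(3*x) - sin(3*x) + 3*cos(3*x))/9 is an antiderivative of f.
Check: d/dx[(9*x*sin(3*x) - sin(3*x) + 3*cos(3*x))/9] = 3*x*cos(3*x) - cos(3*x)/3, which equals f(x).
F(6) = 53*sin(18)/9 + cos(18)/3; F(1) = cos(3)/3 + 8*sin(3)/9.
Integral = F(6) - F(1) = 53*sin(18)/9 - 8*sin(3)/9 + cos(18)/3 - cos(3)/3.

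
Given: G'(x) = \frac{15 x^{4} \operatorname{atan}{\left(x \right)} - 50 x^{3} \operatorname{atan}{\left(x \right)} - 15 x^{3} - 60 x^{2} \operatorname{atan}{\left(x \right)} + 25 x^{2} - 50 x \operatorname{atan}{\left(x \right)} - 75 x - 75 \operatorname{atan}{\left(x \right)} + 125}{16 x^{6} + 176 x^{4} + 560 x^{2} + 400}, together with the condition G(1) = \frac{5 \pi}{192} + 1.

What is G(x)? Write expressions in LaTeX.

Whatever form G(x) takes, its d/dx must return the stated G'(x).
A general antiderivative is \frac{5 \left(\frac{5}{4} - \frac{3 x}{4}\right) \operatorname{atan}{\left(x \right)}}{4 \left(x^{2} + 5\right)} + C.
The condition gives C = \frac{5 \pi}{192} + 1 - (\frac{5 \pi}{192}) = 1.
So G(x) = \frac{5 \left(\frac{5}{4} - \frac{3 x}{4}\right) \operatorname{atan}{\left(x \right)}}{4 \left(x^{2} + 5\right)} + 1.
Check: d/dx[\frac{5 \left(\frac{5}{4} - \frac{3 x}{4}\right) \operatorname{atan}{\left(x \right)}}{4 \left(x^{2} + 5\right)} + 1] = \frac{15 x^{4} \operatorname{atan}{\left(x \right)} - 50 x^{3} \operatorname{atan}{\left(x \right)} - 15 x^{3} - 60 x^{2} \operatorname{atan}{\left(x \right)} + 25 x^{2} - 50 x \operatorname{atan}{\left(x \right)} - 75 x - 75 \operatorname{atan}{\left(x \right)} + 125}{16 x^{6} + 176 x^{4} + 560 x^{2} + 400} = G'(x).

G(x) = \frac{5 \left(\frac{5}{4} - \frac{3 x}{4}\right) \operatorname{atan}{\left(x \right)}}{4 \left(x^{2} + 5\right)} + 1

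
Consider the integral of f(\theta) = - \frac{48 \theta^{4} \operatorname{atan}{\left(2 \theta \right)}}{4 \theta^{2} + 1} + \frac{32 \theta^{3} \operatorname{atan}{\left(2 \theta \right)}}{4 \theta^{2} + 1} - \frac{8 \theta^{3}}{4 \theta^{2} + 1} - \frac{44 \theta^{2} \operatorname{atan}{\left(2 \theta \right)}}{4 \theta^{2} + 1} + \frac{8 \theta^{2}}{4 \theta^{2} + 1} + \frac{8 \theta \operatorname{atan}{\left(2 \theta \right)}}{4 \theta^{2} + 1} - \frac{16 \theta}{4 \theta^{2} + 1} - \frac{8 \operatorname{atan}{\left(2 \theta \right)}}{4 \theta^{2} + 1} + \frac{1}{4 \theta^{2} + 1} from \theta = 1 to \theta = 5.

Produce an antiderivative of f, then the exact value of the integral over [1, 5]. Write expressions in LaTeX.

Antiderivative: F(\theta) = - 4 \theta^{3} \operatorname{atan}{\left(2 \theta \right)} + 4 \theta^{2} \operatorname{atan}{\left(2 \theta \right)} - 8 \theta \operatorname{atan}{\left(2 \theta \right)} + \frac{\operatorname{atan}{\left(2 \theta \right)}}{2}; value = - \frac{879 \operatorname{atan}{\left(10 \right)}}{2} + \frac{15 \operatorname{atan}{\left(2 \right)}}{2}

f has the shape u'v + uv' for u = - 4 \theta^{3} + 4 \theta^{2} - 8 \theta + \frac{1}{2} and v = \operatorname{atan}{\left(2 \theta \right)} — it is the derivative of the product u*v.
F(\theta) = - 4 \theta^{3} \operatorname{atan}{\left(2 \theta \right)} + 4 \theta^{2} \operatorname{atan}{\left(2 \theta \right)} - 8 \theta \operatorname{atan}{\left(2 \theta \right)} + \frac{\operatorname{atan}{\left(2 \theta \right)}}{2} is an antiderivative of f.
Check: d/d\theta[- 4 \theta^{3} \operatorname{atan}{\left(2 \theta \right)} + 4 \theta^{2} \operatorname{atan}{\left(2 \theta \right)} - 8 \theta \operatorname{atan}{\left(2 \theta \right)} + \frac{\operatorname{atan}{\left(2 \theta \right)}}{2}] = \frac{- 48 \theta^{4} \operatorname{atan}{\left(2 \theta \right)} + 32 \theta^{3} \operatorname{atan}{\left(2 \theta \right)} - 8 \theta^{3} - 44 \theta^{2} \operatorname{atan}{\left(2 \theta \right)} + 8 \theta^{2} + 8 \theta \operatorname{atan}{\left(2 \theta \right)} - 16 \theta - 8 \operatorname{atan}{\left(2 \theta \right)} + 1}{4 \theta^{2} + 1}, which equals f(\theta).
F(5) = - \frac{879 \operatorname{atan}{\left(10 \right)}}{2}; F(1) = - \frac{15 \operatorname{atan}{\left(2 \right)}}{2}.
Integral = F(5) - F(1) = - \frac{879 \operatorname{atan}{\left(10 \right)}}{2} + \frac{15 \operatorname{atan}{\left(2 \right)}}{2}.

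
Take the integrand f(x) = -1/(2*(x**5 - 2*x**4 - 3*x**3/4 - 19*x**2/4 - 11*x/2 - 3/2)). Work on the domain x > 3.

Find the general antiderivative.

F(x) = (-324*x*log(x - 3) + 4048*x*log(x + 1/2) - 1862*x*log(x**2 + 2) - 1274*sqrt(2)*x*atan(sqrt(2)*x/2) - 162*log(x - 3) + 2024*log(x + 1/2) - 931*log(x**2 + 2) - 637*sqrt(2)*atan(sqrt(2)*x/2) - 5544)/(87318*x + 43659) + C

Factor the denominator ((x - 3)*(2*x + 1)**2*(x**2 + 2)) and decompose: f = -2*(19*x + 13)/(891*(x**2 + 2)) + 368/(3969*(2*x + 1)) + 16/(63*(2*x + 1)**2) - 2/(539*(x - 3)); each piece integrates to a log, atan, or power term.
Check: d/dx[(-324*x*log(x - 3) + 4048*x*log(x + 1/2) - 1862*x*log(x**2 + 2) - 1274*sqrt(2)*x*atan(sqrt(2)*x/2) - 162*log(x - 3) + 2024*log(x + 1/2) - 931*log(x**2 + 2) - 637*sqrt(2)*atan(sqrt(2)*x/2) - 5544)/(87318*x + 43659)] = -2/(4*x**5 - 8*x**4 - 3*x**3 - 19*x**2 - 22*x - 6), which equals f(x).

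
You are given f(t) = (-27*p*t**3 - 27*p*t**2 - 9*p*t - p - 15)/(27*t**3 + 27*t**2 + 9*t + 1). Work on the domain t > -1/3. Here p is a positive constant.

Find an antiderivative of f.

An antiderivative is F(t) = -p*t + 5/(18*t**2 + 12*t + 2).

Differentiate the proposed F(t) back; it has to land on f(t) exactly.
Check: d/dt[-p*t + 5/(18*t**2 + 12*t + 2)] = (-27*p*t**3 - 27*p*t**2 - 9*p*t - p - 15)/(27*t**3 + 27*t**2 + 9*t + 1) = f(t).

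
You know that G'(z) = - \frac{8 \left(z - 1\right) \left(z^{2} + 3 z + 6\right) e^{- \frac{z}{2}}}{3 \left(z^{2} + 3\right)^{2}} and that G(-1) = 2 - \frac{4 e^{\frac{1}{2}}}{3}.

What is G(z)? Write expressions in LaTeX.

G(z) = \frac{2 \left(8 z + 3 \left(z^{2} + 3\right) e^{\frac{z}{2}}\right) e^{- \frac{z}{2}}}{3 \left(z^{2} + 3\right)}

The proposed G(z) is checked by its d/dz: the result must match the given G'(z).
A general antiderivative is \frac{8 z e^{- \frac{z}{2}}}{3 \left(\frac{z^{2}}{2} + \frac{3}{2}\right)} + C.
The condition gives C = 2 - \frac{4 e^{\frac{1}{2}}}{3} - (- \frac{4 e^{\frac{1}{2}}}{3}) = 2.
So G(z) = \frac{2 \left(8 z + 3 \left(z^{2} + 3\right) e^{\frac{z}{2}}\right) e^{- \frac{z}{2}}}{3 \left(z^{2} + 3\right)}.
Check: d/dz[\frac{2 \left(8 z + 3 \left(z^{2} + 3\right) e^{\frac{z}{2}}\right) e^{- \frac{z}{2}}}{3 \left(z^{2} + 3\right)}] = \frac{- 8 z^{3} - 16 z^{2} - 24 z + 48}{3 z^{4} e^{\frac{z}{2}} + 18 z^{2} e^{\frac{z}{2}} + 27 e^{\frac{z}{2}}}, which equals G'(z).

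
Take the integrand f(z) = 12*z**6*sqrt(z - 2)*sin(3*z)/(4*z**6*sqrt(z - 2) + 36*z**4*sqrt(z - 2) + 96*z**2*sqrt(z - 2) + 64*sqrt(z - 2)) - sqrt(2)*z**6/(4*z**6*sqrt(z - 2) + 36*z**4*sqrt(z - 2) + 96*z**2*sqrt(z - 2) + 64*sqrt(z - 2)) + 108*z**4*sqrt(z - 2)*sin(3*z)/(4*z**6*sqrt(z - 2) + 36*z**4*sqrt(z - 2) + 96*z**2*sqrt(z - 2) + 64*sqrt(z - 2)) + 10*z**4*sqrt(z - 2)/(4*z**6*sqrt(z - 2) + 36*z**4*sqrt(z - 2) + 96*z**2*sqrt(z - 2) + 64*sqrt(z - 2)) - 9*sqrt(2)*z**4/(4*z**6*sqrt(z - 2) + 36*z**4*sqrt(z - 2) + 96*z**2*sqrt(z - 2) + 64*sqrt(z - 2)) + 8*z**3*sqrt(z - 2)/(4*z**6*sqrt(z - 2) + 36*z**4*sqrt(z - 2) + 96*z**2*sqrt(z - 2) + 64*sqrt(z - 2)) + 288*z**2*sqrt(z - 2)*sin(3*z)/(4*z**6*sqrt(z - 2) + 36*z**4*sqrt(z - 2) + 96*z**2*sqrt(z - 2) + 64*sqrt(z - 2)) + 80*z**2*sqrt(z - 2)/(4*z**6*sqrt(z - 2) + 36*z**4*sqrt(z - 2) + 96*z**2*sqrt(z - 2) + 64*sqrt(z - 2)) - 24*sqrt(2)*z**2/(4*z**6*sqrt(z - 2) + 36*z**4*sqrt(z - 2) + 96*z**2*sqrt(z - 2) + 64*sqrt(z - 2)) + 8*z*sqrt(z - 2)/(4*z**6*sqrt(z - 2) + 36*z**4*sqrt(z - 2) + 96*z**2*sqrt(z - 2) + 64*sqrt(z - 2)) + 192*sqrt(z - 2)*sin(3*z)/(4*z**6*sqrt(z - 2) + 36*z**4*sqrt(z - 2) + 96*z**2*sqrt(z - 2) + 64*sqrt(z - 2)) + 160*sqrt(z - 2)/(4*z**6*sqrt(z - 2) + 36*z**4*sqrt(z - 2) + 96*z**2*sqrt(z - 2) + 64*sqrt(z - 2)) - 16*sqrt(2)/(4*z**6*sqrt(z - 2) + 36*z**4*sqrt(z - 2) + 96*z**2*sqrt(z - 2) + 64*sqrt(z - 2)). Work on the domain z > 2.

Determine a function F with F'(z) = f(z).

Integrate term by term and add the pieces.
Check: d/dz[(-sqrt(2)*z**2*sqrt(z - 2) - 2*z**2*cos(3*z) + 5*z**2*atan(z) - 4*sqrt(2)*sqrt(z - 2) - 8*cos(3*z) + 20*atan(z) - 2)/(2*(z**2 + 4))] = (12*z**6*sqrt(z - 2)*sin(3*z) - sqrt(2)*z**6 + 108*z**4*sqrt(z - 2)*sin(3*z) + 10*z**4*sqrt(z - 2) - 9*sqrt(2)*z**4 + 8*z**3*sqrt(z - 2) + 288*z**2*sqrt(z - 2)*sin(3*z) + 80*z**2*sqrt(z - 2) - 24*sqrt(2)*z**2 + 8*z*sqrt(z - 2) + 192*sqrt(z - 2)*sin(3*z) + 160*sqrt(z - 2) - 16*sqrt(2))/(4*z**6*sqrt(z - 2) + 36*z**4*sqrt(z - 2) + 96*z**2*sqrt(z - 2) + 64*sqrt(z - 2)), which equals f(z).

An antiderivative is F(z) = (-sqrt(2)*z**2*sqrt(z - 2) - 2*z**2*cos(3*z) + 5*z**2*atan(z) - 4*sqrt(2)*sqrt(z - 2) - 8*cos(3*z) + 20*atan(z) - 2)/(2*(z**2 + 4)).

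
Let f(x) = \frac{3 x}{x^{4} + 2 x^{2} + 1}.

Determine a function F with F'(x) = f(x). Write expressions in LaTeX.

f matches the chain-rule pattern g'(h)*h' with inner function h(x) = x^{2} + 1; substituting u = h(x) collapses the integral.
Check: d/dx[- \frac{3}{2 x^{2} + 2}] = \frac{3 x}{x^{4} + 2 x^{2} + 1} = f(x).

An antiderivative is F(x) = - \frac{3}{2 x^{2} + 2}.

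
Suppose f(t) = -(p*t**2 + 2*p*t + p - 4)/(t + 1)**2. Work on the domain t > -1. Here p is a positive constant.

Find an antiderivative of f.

Differentiate the proposed F(t) back; it has to land on f(t) exactly.
Check: d/dt[(-p*t*(t + 1) - 4)/(t + 1)] = (-p*t**2 - 2*p*t - p + 4)/(t**2 + 2*t + 1), which equals f(t).

An antiderivative is F(t) = (-p*t*(t + 1) - 4)/(t + 1).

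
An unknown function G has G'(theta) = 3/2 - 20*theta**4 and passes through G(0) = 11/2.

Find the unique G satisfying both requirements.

G(theta) = -(8*theta**5 - 3*theta - 11)/2

The proposed G(theta) is checked by its d/dtheta: the result must match the given G'(theta).
A general antiderivative is -4*theta**5 + 3*theta/2 + 5 + C.
The condition gives C = 11/2 - (5) = 1/2.
So G(theta) = -(8*theta**5 - 3*theta - 11)/2.
Check: d/dtheta[-(8*theta**5 - 3*theta - 11)/2] = 3/2 - 20*theta**4 = G'(theta).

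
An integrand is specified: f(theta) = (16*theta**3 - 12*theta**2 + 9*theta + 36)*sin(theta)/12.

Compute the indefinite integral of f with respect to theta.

A candidate is checked by its d/dtheta: the result must match f(theta).
Check: d/dtheta[-4*theta**3*cos(theta)/3 + 4*theta**2*sin(theta) + theta**2*cos(theta) - 2*theta*sin(theta) + 29*theta*cos(theta)/4 - 29*sin(theta)/4 - 5*cos(theta)] = 4*theta**3*sin(theta)/3 - theta**2*sin(theta) + 3*theta*sin(theta)/4 + 3*sin(theta), which equals f(theta).

F(theta) = -4*theta**3*cos(theta)/3 + 4*theta**2*sin(theta) + theta**2*cos(theta) - 2*theta*sin(theta) + 29*theta*cos(theta)/4 - 29*sin(theta)/4 - 5*cos(theta) + C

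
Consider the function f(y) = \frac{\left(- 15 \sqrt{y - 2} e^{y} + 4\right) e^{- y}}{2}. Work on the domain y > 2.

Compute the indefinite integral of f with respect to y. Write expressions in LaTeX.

F(y) = \left(- 5 \left(y - 2\right)^{\frac{3}{2}} e^{y} - 2\right) e^{- y} + C

Any candidate F(y) must reproduce f(y) exactly when differentiated.
Check: d/dy[\left(- 5 \left(y - 2\right)^{\frac{3}{2}} e^{y} - 2\right) e^{- y}] = \frac{\left(- 15 \sqrt{y - 2} e^{y} + 4\right) e^{- y}}{2} = f(y).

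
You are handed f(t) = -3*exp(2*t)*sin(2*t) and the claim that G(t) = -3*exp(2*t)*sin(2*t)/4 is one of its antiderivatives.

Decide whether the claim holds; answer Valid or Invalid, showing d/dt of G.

d/dt[G] = -3*exp(2*t)*sin(2*t)/2 - 3*exp(2*t)*cos(2*t)/2
d/dt[G] - f(t) = 3*exp(2*t)*sin(2*t)/2 - 3*exp(2*t)*cos(2*t)/2 != 0.

Invalid: d/dt[G] - f = 3*exp(2*t)*sin(2*t)/2 - 3*exp(2*t)*cos(2*t)/2, which is not 0.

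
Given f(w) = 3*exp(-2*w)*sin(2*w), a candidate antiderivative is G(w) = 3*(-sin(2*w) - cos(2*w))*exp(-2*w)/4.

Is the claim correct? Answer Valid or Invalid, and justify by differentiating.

Valid. The derivative of G reproduces f.

d/dw[G] = 3*exp(-2*w)*sin(2*w)
This equals f(w) exactly, so the claim holds.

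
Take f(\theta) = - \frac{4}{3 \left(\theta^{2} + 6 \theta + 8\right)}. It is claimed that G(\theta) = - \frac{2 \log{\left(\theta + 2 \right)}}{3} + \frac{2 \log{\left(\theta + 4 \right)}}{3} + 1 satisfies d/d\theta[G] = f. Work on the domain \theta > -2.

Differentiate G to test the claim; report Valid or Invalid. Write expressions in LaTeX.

d/d\theta[G] = - \frac{4}{3 \theta^{2} + 18 \theta + 24}
This equals f(\theta) exactly, so the claim holds.

Valid. The derivative of G reproduces f.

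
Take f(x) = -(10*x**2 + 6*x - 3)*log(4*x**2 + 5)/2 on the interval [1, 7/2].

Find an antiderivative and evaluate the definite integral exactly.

Any candidate F(x) must reproduce f(x) exactly when differentiated.
F(x) = 10*x**3/9 + 3*x**2/2 - 43*x/6 + (-5*x**3/3 - 3*x**2/2 + 3*x/2)*log(4*x**2 + 5) - 15*log(x**2 + 5/4)/8 + 43*sqrt(5)*atan(2*sqrt(5)*x/5)/12 is an antiderivative of f.
Check: d/dx[10*x**3/9 + 3*x**2/2 - 43*x/6 + (-5*x**3/3 - 3*x**2/2 + 3*x/2)*log(4*x**2 + 5) - 15*log(x**2 + 5/4)/8 + 43*sqrt(5)*atan(2*sqrt(5)*x/5)/12] = -5*x**2*log(4*x**2 + 5) - 3*x*log(4*x**2 + 5) + 3*log(4*x**2 + 5)/2, which equals f(x).
F(7/2) = -1015*log(54)/12 - 15*log(27/2)/8 + 43*sqrt(5)*atan(7*sqrt(5)/5)/12 + 2947/72; F(1) = -41/9 - 5*log(9)/3 - 15*log(9/4)/8 + 43*sqrt(5)*atan(2*sqrt(5)/5)/12.
Integral = F(7/2) - F(1) = -1015*log(54)/12 - 43*sqrt(5)*atan(2*sqrt(5)/5)/12 - 15*log(27/2)/8 + 15*log(9/4)/8 + 5*log(9)/3 + 43*sqrt(5)*atan(7*sqrt(5)/5)/12 + 3275/72.

Antiderivative: F(x) = 10*x**3/9 + 3*x**2/2 - 43*x/6 + (-5*x**3/3 - 3*x**2/2 + 3*x/2)*log(4*x**2 + 5) - 15*log(x**2 + 5/4)/8 + 43*sqrt(5)*atan(2*sqrt(5)*x/5)/12; value = -1015*log(54)/12 - 43*sqrt(5)*atan(2*sqrt(5)/5)/12 - 15*log(27/2)/8 + 15*log(9/4)/8 + 5*log(9)/3 + 43*sqrt(5)*atan(7*sqrt(5)/5)/12 + 3275/72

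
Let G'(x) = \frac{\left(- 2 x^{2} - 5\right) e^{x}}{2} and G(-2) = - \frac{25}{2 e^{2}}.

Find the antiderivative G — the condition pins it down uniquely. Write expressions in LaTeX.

Recognize the product-rule pattern: G'(x) = u'v + uv' with u = - x^{2} + 2 x - \frac{9}{2}, v = e^{x}, so integration by parts undoes it.
A general antiderivative is \frac{\left(- 2 x^{2} + 4 x - 9\right) e^{x}}{2} + C.
The condition gives C = - \frac{25}{2 e^{2}} - (- \frac{25}{2 e^{2}}) = 0.
So G(x) = - x^{2} e^{x} + 2 x e^{x} - \frac{9 e^{x}}{2}.
Check: d/dx[- x^{2} e^{x} + 2 x e^{x} - \frac{9 e^{x}}{2}] = - x^{2} e^{x} - \frac{5 e^{x}}{2}, which equals G'(x).

G(x) = - x^{2} e^{x} + 2 x e^{x} - \frac{9 e^{x}}{2}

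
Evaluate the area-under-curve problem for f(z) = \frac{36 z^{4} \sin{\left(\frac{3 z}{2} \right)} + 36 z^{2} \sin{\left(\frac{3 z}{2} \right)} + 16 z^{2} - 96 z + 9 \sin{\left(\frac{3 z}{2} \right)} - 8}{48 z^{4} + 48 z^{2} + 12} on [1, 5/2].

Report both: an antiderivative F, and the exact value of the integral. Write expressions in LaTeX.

Recover f(z) by differentiating a candidate F(z); any mismatch rules it out.
F(z) = \frac{- 4 z - 3 \left(2 z^{2} + 1\right) \cos{\left(\frac{3 z}{2} \right)} + 12}{6 \left(2 z^{2} + 1\right)} is an antiderivative of f.
Check: d/dz[\frac{- 4 z - 3 \left(2 z^{2} + 1\right) \cos{\left(\frac{3 z}{2} \right)} + 12}{6 \left(2 z^{2} + 1\right)}] = \frac{36 z^{4} \sin{\left(\frac{3 z}{2} \right)} + 36 z^{2} \sin{\left(\frac{3 z}{2} \right)} + 16 z^{2} - 96 z + 9 \sin{\left(\frac{3 z}{2} \right)} - 8}{48 z^{4} + 48 z^{2} + 12} = f(z).
F(5/2) = \frac{2}{81} - \frac{\cos{\left(\frac{15}{4} \right)}}{2}; F(1) = \frac{4}{9} - \frac{\cos{\left(\frac{3}{2} \right)}}{2}.
Integral = F(5/2) - F(1) = - \frac{34}{81} + \frac{\cos{\left(\frac{3}{2} \right)}}{2} - \frac{\cos{\left(\frac{15}{4} \right)}}{2}.

Antiderivative: F(z) = \frac{- 4 z - 3 \left(2 z^{2} + 1\right) \cos{\left(\frac{3 z}{2} \right)} + 12}{6 \left(2 z^{2} + 1\right)}; value = - \frac{34}{81} + \frac{\cos{\left(\frac{3}{2} \right)}}{2} - \frac{\cos{\left(\frac{15}{4} \right)}}{2}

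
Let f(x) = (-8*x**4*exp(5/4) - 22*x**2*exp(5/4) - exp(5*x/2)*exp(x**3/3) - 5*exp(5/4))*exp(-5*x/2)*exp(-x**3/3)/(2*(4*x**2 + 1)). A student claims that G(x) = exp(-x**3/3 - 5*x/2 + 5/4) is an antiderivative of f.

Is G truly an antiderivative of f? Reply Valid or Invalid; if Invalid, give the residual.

Invalid: d/dx[G] - f = 1/(8*x**2 + 2), which is not 0.

d/dx[G] = (-2*x**2 - 5)*exp(5/4)*exp(-5*x/2)*exp(-x**3/3)/2
d/dx[G] - f(x) = 1/(8*x**2 + 2) != 0.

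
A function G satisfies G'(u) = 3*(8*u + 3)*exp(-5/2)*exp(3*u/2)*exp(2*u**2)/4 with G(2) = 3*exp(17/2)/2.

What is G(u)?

G'(u) matches the chain-rule pattern g'(h)*h' with inner function h(u) = 2*u**2 + 3*u/2 - 5/2; substituting w = h(u) collapses the integral.
A general antiderivative is 3*exp(2*u**2 + 3*u/2 - 5/2)/2 + C.
The condition gives C = 3*exp(17/2)/2 - (3*exp(17/2)/2) = 0.
So G(u) = 3*exp(2*u**2 + 3*u/2 - 5/2)/2.
Check: d/du[3*exp(2*u**2 + 3*u/2 - 5/2)/2] = 6*u*exp(-5/2)*exp(3*u/2)*exp(2*u**2) + 9*exp(-5/2)*exp(3*u/2)*exp(2*u**2)/4, which equals G'(u).

G(u) = 3*exp(2*u**2 + 3*u/2 - 5/2)/2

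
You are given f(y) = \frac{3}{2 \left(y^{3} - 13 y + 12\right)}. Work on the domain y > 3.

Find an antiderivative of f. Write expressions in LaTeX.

Factor the denominator (2 \left(y - 3\right) \left(y - 1\right) \left(y + 4\right)) and decompose: f = \frac{3}{70 \left(y + 4\right)} - \frac{3}{20 \left(y - 1\right)} + \frac{3}{28 \left(y - 3\right)}; each piece integrates to a log, atan, or power term.
Check: d/dy[\frac{3 \left(5 \log{\left(y - 3 \right)} - 7 \log{\left(y - 1 \right)} + 2 \log{\left(y + 4 \right)}\right)}{140}] = \frac{3}{2 y^{3} - 26 y + 24}, which equals f(y).

An antiderivative is F(y) = \frac{3 \left(5 \log{\left(y - 3 \right)} - 7 \log{\left(y - 1 \right)} + 2 \log{\left(y + 4 \right)}\right)}{140}.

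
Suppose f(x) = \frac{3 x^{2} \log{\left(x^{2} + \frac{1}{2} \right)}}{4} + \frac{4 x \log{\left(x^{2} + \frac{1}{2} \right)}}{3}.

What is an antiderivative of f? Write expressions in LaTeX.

The integrand splits into summands that can be handled one at a time.
Check: d/dx[\frac{6 x^{3} \log{\left(x^{2} + \frac{1}{2} \right)} - 4 x^{3} + 16 x^{2} \log{\left(x^{2} + \frac{1}{2} \right)} - 16 x^{2} + 6 x + 8 \log{\left(x^{2} + \frac{1}{2} \right)} - 3 \sqrt{2} \operatorname{atan}{\left(\sqrt{2} x \right)}}{24}] = \frac{3 x^{2} \log{\left(x^{2} + \frac{1}{2} \right)}}{4} + \frac{4 x \log{\left(x^{2} + \frac{1}{2} \right)}}{3} = f(x).

An antiderivative is F(x) = \frac{6 x^{3} \log{\left(x^{2} + \frac{1}{2} \right)} - 4 x^{3} + 16 x^{2} \log{\left(x^{2} + \frac{1}{2} \right)} - 16 x^{2} + 6 x + 8 \log{\left(x^{2} + \frac{1}{2} \right)} - 3 \sqrt{2} \operatorname{atan}{\left(\sqrt{2} x \right)}}{24}.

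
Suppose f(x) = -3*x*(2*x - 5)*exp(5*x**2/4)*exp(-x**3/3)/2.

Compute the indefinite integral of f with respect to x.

The substitution u = -x**3/3 + 5*x**2/4 works: f is exactly (dF/du)*(du/dx) for that inner function.
Check: d/dx[3*exp(5*x**2/4)*exp(-x**3/3)] = (-6*x**2*exp(5*x**2/4) + 15*x*exp(5*x**2/4))*exp(-x**3/3)/2, which equals f(x).

F(x) = 3*exp(5*x**2/4)*exp(-x**3/3) + C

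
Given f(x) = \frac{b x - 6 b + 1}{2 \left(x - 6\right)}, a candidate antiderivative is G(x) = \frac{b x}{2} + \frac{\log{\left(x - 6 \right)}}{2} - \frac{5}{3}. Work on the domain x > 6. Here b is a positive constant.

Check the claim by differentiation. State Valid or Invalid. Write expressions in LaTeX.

d/dx[G] = \frac{b x - 6 b + 1}{2 x - 12}
This equals f(x) exactly, so the claim holds.

Valid - differentiating G returns exactly f.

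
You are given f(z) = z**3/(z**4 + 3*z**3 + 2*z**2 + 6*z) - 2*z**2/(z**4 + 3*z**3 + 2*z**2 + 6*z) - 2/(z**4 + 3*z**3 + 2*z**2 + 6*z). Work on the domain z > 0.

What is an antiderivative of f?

An antiderivative is F(z) = -(22*log(z) - 94*log(z + 3) + 3*log(z**2 + 2) + 24*sqrt(2)*atan(sqrt(2)*z/2))/66.

The denominator factors as z*(z + 3)*(z**2 + 2); partial fractions split f into directly integrable pieces: -(z + 8)/(11*(z**2 + 2)) + 47/(33*(z + 3)) - 1/(3*z).
Check: d/dz[-(22*log(z) - 94*log(z + 3) + 3*log(z**2 + 2) + 24*sqrt(2)*atan(sqrt(2)*z/2))/66] = (z**3 - 2*z**2 - 2)/(z**4 + 3*z**3 + 2*z**2 + 6*z), which equals f(z).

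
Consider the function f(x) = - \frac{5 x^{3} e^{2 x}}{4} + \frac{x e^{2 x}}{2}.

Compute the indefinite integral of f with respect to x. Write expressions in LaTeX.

Recognize the product-rule pattern: f = u'v + uv' with u = - \frac{5 x^{3}}{8} + \frac{15 x^{2}}{16} - \frac{11 x}{16} + \frac{11}{32}, v = e^{2 x}, so integration by parts undoes it.
Check: d/dx[- \frac{\left(20 x^{3} - 30 x^{2} + 22 x - 11\right) e^{2 x}}{32}] = - \frac{5 x^{3} e^{2 x}}{4} + \frac{x e^{2 x}}{2} = f(x).

F(x) = - \frac{\left(20 x^{3} - 30 x^{2} + 22 x - 11\right) e^{2 x}}{32} + C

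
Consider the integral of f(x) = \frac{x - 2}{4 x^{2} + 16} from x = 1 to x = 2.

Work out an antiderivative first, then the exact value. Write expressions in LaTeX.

Check any antiderivative F(x) by computing F'(x) and comparing it with f(x).
F(x) = - \frac{- \log{\left(x^{2} + 4 \right)} + 2 \operatorname{atan}{\left(\frac{x}{2} \right)}}{8} is an antiderivative of f.
Check: d/dx[- \frac{- \log{\left(x^{2} + 4 \right)} + 2 \operatorname{atan}{\left(\frac{x}{2} \right)}}{8}] = \frac{x - 2}{4 x^{2} + 16} = f(x).
F(2) = - \frac{\pi}{16} + \frac{\log{\left(8 \right)}}{8}; F(1) = - \frac{\operatorname{atan}{\left(\frac{1}{2} \right)}}{4} + \frac{\log{\left(5 \right)}}{8}.
Integral = F(2) - F(1) = - \frac{\log{\left(5 \right)}}{8} - \frac{\pi}{16} + \frac{\operatorname{atan}{\left(\frac{1}{2} \right)}}{4} + \frac{\log{\left(8 \right)}}{8}.

Antiderivative: F(x) = - \frac{- \log{\left(x^{2} + 4 \right)} + 2 \operatorname{atan}{\left(\frac{x}{2} \right)}}{8}; value = - \frac{\log{\left(5 \right)}}{8} - \frac{\pi}{16} + \frac{\operatorname{atan}{\left(\frac{1}{2} \right)}}{4} + \frac{\log{\left(8 \right)}}{8}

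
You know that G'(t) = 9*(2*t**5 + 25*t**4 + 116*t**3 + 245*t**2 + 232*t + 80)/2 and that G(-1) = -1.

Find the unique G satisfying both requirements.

The substitution u = -t**2 - 5*t - 4 works: G'(t) is exactly (dG/du)*(du/dt) for that inner function.
A general antiderivative is -3*(-t**2 - 5*t - 4)**3/2 + C.
The condition gives C = -1 - (0) = -1.
So G(t) = (3*t**6 + 45*t**5 + 261*t**4 + 735*t**3 + 1044*t**2 + 720*t + 190)/2.
Check: d/dt[(3*t**6 + 45*t**5 + 261*t**4 + 735*t**3 + 1044*t**2 + 720*t + 190)/2] = 9*t**5 + 225*t**4/2 + 522*t**3 + 2205*t**2/2 + 1044*t + 360, which equals G'(t).

G(t) = (3*t**6 + 45*t**5 + 261*t**4 + 735*t**3 + 1044*t**2 + 720*t + 190)/2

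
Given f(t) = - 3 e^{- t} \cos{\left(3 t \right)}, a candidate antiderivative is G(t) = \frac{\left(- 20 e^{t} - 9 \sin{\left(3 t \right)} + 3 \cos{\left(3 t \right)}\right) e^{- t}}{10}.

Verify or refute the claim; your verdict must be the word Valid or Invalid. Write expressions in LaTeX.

d/dt[G] = - 3 e^{- t} \cos{\left(3 t \right)}
This equals f(t) exactly, so the claim holds.

Valid. The derivative of G reproduces f.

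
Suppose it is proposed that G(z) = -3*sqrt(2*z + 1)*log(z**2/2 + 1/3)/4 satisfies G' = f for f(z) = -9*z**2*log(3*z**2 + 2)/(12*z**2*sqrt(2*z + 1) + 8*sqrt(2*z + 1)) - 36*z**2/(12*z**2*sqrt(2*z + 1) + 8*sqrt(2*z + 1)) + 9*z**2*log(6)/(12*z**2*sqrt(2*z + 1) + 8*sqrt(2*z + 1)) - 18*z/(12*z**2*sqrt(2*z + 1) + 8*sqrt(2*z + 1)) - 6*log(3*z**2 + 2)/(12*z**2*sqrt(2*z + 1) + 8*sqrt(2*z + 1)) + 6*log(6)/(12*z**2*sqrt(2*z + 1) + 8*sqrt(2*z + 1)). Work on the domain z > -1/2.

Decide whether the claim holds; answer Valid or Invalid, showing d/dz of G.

Valid: G'(z) = f(z).

d/dz[G] = (-9*z**2*log(3*z**2 + 2) - 36*z**2 + 9*z**2*log(6) - 18*z - 6*log(3*z**2 + 2) + 6*log(6))/(12*z**2*sqrt(2*z + 1) + 8*sqrt(2*z + 1))
This equals f(z) exactly, so the claim holds.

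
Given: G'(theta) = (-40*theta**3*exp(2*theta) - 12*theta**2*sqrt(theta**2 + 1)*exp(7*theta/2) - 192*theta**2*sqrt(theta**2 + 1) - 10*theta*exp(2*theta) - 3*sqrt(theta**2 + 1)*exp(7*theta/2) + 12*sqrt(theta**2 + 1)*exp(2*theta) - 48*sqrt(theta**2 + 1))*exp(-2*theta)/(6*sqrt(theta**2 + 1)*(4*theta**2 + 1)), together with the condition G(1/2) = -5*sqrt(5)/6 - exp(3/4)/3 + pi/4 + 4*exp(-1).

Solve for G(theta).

G(theta) = -5*sqrt(theta**2 + 1)/3 - exp(3*theta/2)/3 + atan(2*theta) + 4*exp(-2*theta)

Differentiate the proposed G(theta) back; it has to land on the given G'(theta).
A general antiderivative is -5*sqrt(theta**2 + 1)/3 - exp(3*theta/2)/3 + atan(2*theta) + 4*exp(-2*theta) + C.
The condition gives C = -5*sqrt(5)/6 - exp(3/4)/3 + pi/4 + 4*exp(-1) - (-5*sqrt(5)/6 - exp(3/4)/3 + pi/4 + 4*exp(-1)) = 0.
So G(theta) = -5*sqrt(theta**2 + 1)/3 - exp(3*theta/2)/3 + atan(2*theta) + 4*exp(-2*theta).
Check: d/dtheta[-5*sqrt(theta**2 + 1)/3 - exp(3*theta/2)/3 + atan(2*theta) + 4*exp(-2*theta)] = (-40*theta**3*exp(2*theta) - 12*theta**2*sqrt(theta**2 + 1)*exp(7*theta/2) - 192*theta**2*sqrt(theta**2 + 1) - 10*theta*exp(2*theta) - 3*sqrt(theta**2 + 1)*exp(7*theta/2) + 12*sqrt(theta**2 + 1)*exp(2*theta) - 48*sqrt(theta**2 + 1))/(24*theta**2*sqrt(theta**2 + 1)*exp(2*theta) + 6*sqrt(theta**2 + 1)*exp(2*theta)), which equals G'(theta).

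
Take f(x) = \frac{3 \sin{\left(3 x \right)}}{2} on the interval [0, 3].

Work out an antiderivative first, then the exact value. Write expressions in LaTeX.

Whatever form F(x) takes, F'(x) = f(x) is non-negotiable.
F(x) = - \frac{\cos{\left(3 x \right)}}{2} is an antiderivative of f.
Check: d/dx[- \frac{\cos{\left(3 x \right)}}{2}] = \frac{3 \sin{\left(3 x \right)}}{2} = f(x).
F(3) = - \frac{\cos{\left(9 \right)}}{2}; F(0) = - \frac{1}{2}.
Integral = F(3) - F(0) = \frac{1}{2} - \frac{\cos{\left(9 \right)}}{2}.

Antiderivative: F(x) = - \frac{\cos{\left(3 x \right)}}{2}; value = \frac{1}{2} - \frac{\cos{\left(9 \right)}}{2}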